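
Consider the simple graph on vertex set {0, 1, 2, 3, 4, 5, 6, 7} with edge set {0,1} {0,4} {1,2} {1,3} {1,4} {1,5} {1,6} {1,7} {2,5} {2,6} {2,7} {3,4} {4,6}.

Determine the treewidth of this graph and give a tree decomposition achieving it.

Every bag has size at most 3, so the width is 3 − 1 = 2 and tw(G) ≤ 2. On the other hand G contains the 3-clique {0, 1, 4}. A clique must lie in a single bag of any decomposition, so no decomposition can have width below 2. Hence tw(G) = 2 exactly.

Treewidth 2.
One optimal decomposition is:
Bags: B1 = {1, 4, 6}  B2 = {1, 2, 6}  B3 = {0, 1, 4}  B4 = {1, 2, 5}  B5 = {1, 2, 7}  B6 = {1, 3, 4}
Tree: B1–B2, B1–B3, B2–B4, B2–B5, B1–B6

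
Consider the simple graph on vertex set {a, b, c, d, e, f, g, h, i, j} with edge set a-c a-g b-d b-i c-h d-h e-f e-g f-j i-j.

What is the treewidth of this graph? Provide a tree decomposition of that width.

Each bag holds 3 vertices, so the decomposition has width 2, which upper-bounds the treewidth. For the lower bound, G contains the cycle h–d–b–i–j–f–e–g–a–c–h, so G is not a forest; only forests have treewidth ≤ 1, hence tw(G) ≥ 2. The upper and lower bounds meet at 2, so that is the treewidth.

Treewidth 2.
Bags: B1 = {b, d, h}  B2 = {b, h, i}  B3 = {h, i, j}  B4 = {f, h, j}  B5 = {e, f, h}  B6 = {e, g, h}  B7 = {a, g, h}  B8 = {a, c, h}
Tree: B1–B2, B2–B3, B3–B4, B4–B5, B5–B6, B6–B7, B7–B8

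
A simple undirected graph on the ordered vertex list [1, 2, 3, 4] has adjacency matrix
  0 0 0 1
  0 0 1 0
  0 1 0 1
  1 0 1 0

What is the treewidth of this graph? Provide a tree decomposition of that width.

Treewidth 1.
One optimal decomposition is:
Bags: B1 = {2, 3}  B2 = {3, 4}  B3 = {1, 4}
Tree: B1–B2, B2–B3

Every bag has size at most 2, so the width is 2 − 1 = 1 and tw(G) ≤ 1. G has an edge, so its treewidth is at least 1. Therefore the treewidth is 1.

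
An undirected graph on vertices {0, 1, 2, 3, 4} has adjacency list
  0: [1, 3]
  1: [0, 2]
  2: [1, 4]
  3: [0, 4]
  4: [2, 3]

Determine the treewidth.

A width-2 tree decomposition is:
Bags: B1 = {0, 3, 4}  B2 = {0, 2, 4}  B3 = {0, 1, 2}
Tree: B1–B2, B2–B3
Each bag holds 3 vertices, so the decomposition has width 2, which upper-bounds the treewidth. For the lower bound, G contains the cycle 0–3–4–2–1–0, so G is not a forest; only forests have treewidth ≤ 1, hence tw(G) ≥ 2. Hence tw(G) = 2 exactly.

2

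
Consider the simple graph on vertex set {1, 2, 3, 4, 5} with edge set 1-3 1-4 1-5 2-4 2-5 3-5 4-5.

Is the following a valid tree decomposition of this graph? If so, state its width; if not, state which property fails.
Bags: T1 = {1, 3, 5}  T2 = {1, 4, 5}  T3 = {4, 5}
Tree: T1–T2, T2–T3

No — vertex 2 appears in no bag.

A tree decomposition must satisfy three properties: every vertex lies in some bag; for every edge, both endpoints lie together in some bag; and for every vertex, the bags containing it form a connected subtree. Here vertex 2 appears in no bag, so the decomposition is invalid.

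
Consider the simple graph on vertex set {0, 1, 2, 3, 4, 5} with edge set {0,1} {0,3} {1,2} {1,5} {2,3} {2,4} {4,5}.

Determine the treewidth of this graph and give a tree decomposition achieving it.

The largest bag has 3 vertices, giving width 2; this decomposition certifies tw(G) ≤ 2. For the lower bound, G contains the cycle 4–5–1–2–4, so G is not a forest; only forests have treewidth ≤ 1, hence tw(G) ≥ 2. The upper and lower bounds meet at 2, so that is the treewidth.

Treewidth 2.
One optimal decomposition is:
Bags: B1 = {2, 4, 5}  B2 = {1, 2, 5}  B3 = {1, 2, 3}  B4 = {0, 1, 3}
Tree: B1–B2, B2–B3, B3–B4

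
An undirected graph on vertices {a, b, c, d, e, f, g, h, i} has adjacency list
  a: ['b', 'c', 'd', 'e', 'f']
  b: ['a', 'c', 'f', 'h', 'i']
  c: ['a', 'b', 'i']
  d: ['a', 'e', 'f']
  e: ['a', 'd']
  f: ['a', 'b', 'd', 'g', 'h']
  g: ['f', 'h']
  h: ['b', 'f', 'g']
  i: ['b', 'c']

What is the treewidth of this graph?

A width-2 tree decomposition is:
Bags: B1 = {a, d, f}  B2 = {a, b, f}  B3 = {a, b, c}  B4 = {b, f, h}  B5 = {b, c, i}  B6 = {a, d, e}  B7 = {f, g, h}
Tree: B1–B2, B2–B3, B2–B4, B3–B5, B1–B6, B4–B7
Each bag holds 3 vertices, so the decomposition has width 2, which upper-bounds the treewidth. Conversely, {a, d, e} is a clique of size 3, and the vertices of any clique must share a bag in every tree decomposition; so some bag has ≥ 3 vertices and tw(G) ≥ 2. Therefore the treewidth is 2.

2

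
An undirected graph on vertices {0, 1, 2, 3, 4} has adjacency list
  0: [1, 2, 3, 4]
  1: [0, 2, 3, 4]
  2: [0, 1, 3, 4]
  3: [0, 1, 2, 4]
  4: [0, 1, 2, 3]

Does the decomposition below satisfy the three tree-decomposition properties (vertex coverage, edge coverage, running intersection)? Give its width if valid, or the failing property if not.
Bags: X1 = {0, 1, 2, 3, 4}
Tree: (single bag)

Vertex coverage: the bags together contain {0, 1, 2, 3, 4}, the full vertex set. Edge coverage: each edge of G has both endpoints in at least one bag. Running intersection: for every vertex, the bags containing it form a connected subtree. All three properties hold, so this is a valid tree decomposition of width max|bag| − 1 = 4, and hence tw(G) ≤ 4.

Yes; width 4.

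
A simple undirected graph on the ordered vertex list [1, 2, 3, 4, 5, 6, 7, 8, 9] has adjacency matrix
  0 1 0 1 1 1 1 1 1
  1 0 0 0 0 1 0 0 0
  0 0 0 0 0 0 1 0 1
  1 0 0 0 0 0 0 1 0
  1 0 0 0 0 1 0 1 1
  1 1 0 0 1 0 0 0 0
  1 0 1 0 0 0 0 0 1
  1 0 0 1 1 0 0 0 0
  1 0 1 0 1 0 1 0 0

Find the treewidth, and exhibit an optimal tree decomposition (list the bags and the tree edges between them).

Treewidth 2.
One optimal decomposition is:
Bags: B1 = {1, 5, 8}  B2 = {1, 5, 9}  B3 = {1, 4, 8}  B4 = {1, 7, 9}  B5 = {1, 5, 6}  B6 = {3, 7, 9}  B7 = {1, 2, 6}
Tree: B1–B2, B1–B3, B2–B4, B2–B5, B4–B6, B5–B7

Every bag has size at most 3, so the width is 3 − 1 = 2 and tw(G) ≤ 2. For the lower bound, the 3 vertices {1, 2, 6} are pairwise adjacent, and any tree decomposition puts a clique entirely inside one bag — forcing width ≥ 2. Therefore the treewidth is 2.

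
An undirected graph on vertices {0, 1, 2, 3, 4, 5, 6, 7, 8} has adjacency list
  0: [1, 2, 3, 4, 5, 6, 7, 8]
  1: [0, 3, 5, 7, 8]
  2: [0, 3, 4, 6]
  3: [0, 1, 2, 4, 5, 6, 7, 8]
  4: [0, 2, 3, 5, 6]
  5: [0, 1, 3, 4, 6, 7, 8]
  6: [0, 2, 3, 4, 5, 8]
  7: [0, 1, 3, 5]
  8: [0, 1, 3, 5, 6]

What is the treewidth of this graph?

A width-4 tree decomposition is:
Bags: B1 = {0, 3, 5, 6, 8}  B2 = {0, 1, 3, 5, 8}  B3 = {0, 1, 3, 5, 7}  B4 = {0, 3, 4, 5, 6}  B5 = {0, 2, 3, 4, 6}
Tree: B1–B2, B2–B3, B1–B4, B4–B5
Each bag holds 5 vertices, so the decomposition has width 4, which upper-bounds the treewidth. On the other hand G contains the 5-clique {0, 2, 3, 4, 6}. A clique must lie in a single bag of any decomposition, so no decomposition can have width below 4. Hence tw(G) = 4 exactly.

4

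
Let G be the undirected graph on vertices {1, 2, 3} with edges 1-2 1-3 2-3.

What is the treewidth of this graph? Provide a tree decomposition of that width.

A single bag containing all 3 vertices is trivially a valid decomposition of width 2. On the other hand G contains the 3-clique {1, 2, 3}. A clique must lie in a single bag of any decomposition, so no decomposition can have width below 2. Hence tw(G) = 2 exactly.

Treewidth 2.
Bags: B1 = {1, 2, 3}
Tree: (single bag)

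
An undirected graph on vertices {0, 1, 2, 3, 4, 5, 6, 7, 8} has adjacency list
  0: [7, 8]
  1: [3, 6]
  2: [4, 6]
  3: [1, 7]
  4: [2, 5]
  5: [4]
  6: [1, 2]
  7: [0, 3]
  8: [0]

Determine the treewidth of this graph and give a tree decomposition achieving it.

Treewidth 1.
One optimal decomposition is:
Bags: B1 = {0, 8}  B2 = {0, 7}  B3 = {3, 7}  B4 = {1, 3}  B5 = {1, 6}  B6 = {2, 6}  B7 = {2, 4}  B8 = {4, 5}
Tree: B1–B2, B2–B3, B3–B4, B4–B5, B5–B6, B6–B7, B7–B8

Each bag holds 2 vertices, so the decomposition has width 1, which upper-bounds the treewidth. Since G has at least one edge (e.g. 8–0), it is not an edgeless graph, so tw(G) ≥ 1. Hence tw(G) = 1 exactly.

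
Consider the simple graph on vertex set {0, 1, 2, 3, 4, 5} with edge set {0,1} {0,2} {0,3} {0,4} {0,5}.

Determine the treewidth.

1

A width-1 tree decomposition is:
Bags: B1 = {0, 3}  B2 = {0, 5}  B3 = {0, 4}  B4 = {0, 2}  B5 = {0, 1}
Tree: B1–B2, B1–B3, B3–B4, B1–B5
Every bag has size at most 2, so the width is 2 − 1 = 1 and tw(G) ≤ 1. Any graph with an edge has treewidth ≥ 1, and G has the edge 0–3. Hence tw(G) = 1 exactly.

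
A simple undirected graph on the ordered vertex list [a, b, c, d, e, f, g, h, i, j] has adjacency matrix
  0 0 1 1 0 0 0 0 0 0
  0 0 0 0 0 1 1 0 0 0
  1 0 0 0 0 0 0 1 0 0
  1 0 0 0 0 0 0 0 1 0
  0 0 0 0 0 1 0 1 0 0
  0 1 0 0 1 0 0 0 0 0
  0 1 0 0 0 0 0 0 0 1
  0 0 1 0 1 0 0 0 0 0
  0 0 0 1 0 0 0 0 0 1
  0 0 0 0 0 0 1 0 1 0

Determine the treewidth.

2

A width-2 tree decomposition is:
Bags: B1 = {c, e, h}  B2 = {c, e, f}  B3 = {b, c, f}  B4 = {b, c, g}  B5 = {c, g, j}  B6 = {c, i, j}  B7 = {c, d, i}  B8 = {a, c, d}
Tree: B1–B2, B2–B3, B3–B4, B4–B5, B5–B6, B6–B7, B7–B8
The largest bag has 3 vertices, giving width 2; this decomposition certifies tw(G) ≤ 2. Since c–h–e–f–b–g–j–i–d–a–c is a cycle in G, G is not acyclic. Forests are exactly the graphs of treewidth ≤ 1, so tw(G) ≥ 2. The upper and lower bounds meet at 2, so that is the treewidth.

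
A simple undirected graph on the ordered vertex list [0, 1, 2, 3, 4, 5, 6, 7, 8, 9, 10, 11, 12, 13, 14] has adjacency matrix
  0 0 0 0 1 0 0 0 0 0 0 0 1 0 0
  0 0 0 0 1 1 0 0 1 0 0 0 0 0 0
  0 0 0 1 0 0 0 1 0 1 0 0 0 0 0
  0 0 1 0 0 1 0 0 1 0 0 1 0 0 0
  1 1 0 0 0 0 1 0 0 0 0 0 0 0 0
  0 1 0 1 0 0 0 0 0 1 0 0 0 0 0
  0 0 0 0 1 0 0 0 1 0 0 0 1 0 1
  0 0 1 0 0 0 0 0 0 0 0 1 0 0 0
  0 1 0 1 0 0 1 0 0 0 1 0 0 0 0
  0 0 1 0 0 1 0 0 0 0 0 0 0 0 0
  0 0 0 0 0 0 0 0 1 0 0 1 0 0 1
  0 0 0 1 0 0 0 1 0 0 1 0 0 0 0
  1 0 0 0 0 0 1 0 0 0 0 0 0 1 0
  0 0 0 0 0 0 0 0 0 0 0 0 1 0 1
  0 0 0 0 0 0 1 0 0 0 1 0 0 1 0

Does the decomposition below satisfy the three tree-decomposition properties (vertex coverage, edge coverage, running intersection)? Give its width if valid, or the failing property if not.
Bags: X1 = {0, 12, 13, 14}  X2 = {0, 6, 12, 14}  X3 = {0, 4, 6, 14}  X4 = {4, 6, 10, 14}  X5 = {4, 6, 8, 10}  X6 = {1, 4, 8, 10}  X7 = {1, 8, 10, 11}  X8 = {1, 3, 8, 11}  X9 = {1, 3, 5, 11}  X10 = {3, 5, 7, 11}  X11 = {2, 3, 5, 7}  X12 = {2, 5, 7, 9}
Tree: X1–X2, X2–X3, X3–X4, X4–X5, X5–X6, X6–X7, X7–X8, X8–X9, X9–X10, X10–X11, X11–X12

Yes; width 3.

Vertex coverage: the bags together contain {0, 1, 2, 3, 4, 5, 6, 7, 8, 9, 10, 11, 12, 13, 14}, the full vertex set. Edge coverage: each edge of G has both endpoints in at least one bag. Running intersection: for every vertex, the bags containing it form a connected subtree. All three properties hold, so this is a valid tree decomposition of width max|bag| − 1 = 3, and hence tw(G) ≤ 3.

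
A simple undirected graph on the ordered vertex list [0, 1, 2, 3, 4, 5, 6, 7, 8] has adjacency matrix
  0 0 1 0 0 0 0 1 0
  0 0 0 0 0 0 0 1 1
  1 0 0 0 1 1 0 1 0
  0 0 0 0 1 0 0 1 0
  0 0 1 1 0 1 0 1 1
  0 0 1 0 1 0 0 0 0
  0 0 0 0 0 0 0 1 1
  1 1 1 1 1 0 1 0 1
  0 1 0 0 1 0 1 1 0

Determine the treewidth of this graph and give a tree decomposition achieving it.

Every bag has size at most 3, so the width is 3 − 1 = 2 and tw(G) ≤ 2. For the lower bound, the 3 vertices {2, 4, 5} are pairwise adjacent, and any tree decomposition puts a clique entirely inside one bag — forcing width ≥ 2. Combining the bounds, tw(G) = 2.

Treewidth 2.
One optimal decomposition is:
Bags: B1 = {1, 7, 8}  B2 = {4, 7, 8}  B3 = {3, 4, 7}  B4 = {2, 4, 7}  B5 = {0, 2, 7}  B6 = {6, 7, 8}  B7 = {2, 4, 5}
Tree: B1–B2, B2–B3, B3–B4, B4–B5, B2–B6, B4–B7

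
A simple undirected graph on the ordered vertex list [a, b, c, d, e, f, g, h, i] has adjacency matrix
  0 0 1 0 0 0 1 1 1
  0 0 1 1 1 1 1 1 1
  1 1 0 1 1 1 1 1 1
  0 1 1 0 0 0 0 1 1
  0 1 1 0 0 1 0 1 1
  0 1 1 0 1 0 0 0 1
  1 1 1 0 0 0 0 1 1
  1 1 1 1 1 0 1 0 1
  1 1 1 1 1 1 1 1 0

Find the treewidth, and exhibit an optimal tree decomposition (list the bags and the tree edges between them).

Every bag has size at most 5, so the width is 5 − 1 = 4 and tw(G) ≤ 4. Conversely, {a, c, g, h, i} is a clique of size 5, and the vertices of any clique must share a bag in every tree decomposition; so some bag has ≥ 5 vertices and tw(G) ≥ 4. The upper and lower bounds meet at 4, so that is the treewidth.

Treewidth 4.
Bags: B1 = {a, c, g, h, i}  B2 = {b, c, g, h, i}  B3 = {b, c, e, h, i}  B4 = {b, c, d, h, i}  B5 = {b, c, e, f, i}
Tree: B1–B2, B2–B3, B3–B4, B3–B5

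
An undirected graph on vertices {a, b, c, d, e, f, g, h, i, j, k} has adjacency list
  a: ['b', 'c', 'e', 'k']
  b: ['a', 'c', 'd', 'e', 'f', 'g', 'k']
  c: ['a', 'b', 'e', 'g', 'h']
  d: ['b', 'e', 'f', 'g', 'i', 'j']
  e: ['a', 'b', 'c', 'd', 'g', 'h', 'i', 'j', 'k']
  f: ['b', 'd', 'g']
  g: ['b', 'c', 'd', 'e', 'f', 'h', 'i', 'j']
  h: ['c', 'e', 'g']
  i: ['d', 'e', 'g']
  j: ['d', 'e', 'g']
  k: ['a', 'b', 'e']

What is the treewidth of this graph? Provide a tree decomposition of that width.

Treewidth 3.
Bags: B1 = {a, b, c, e}  B2 = {b, c, e, g}  B3 = {b, d, e, g}  B4 = {a, b, e, k}  B5 = {b, d, f, g}  B6 = {c, e, g, h}  B7 = {d, e, g, j}  B8 = {d, e, g, i}
Tree: B1–B2, B2–B3, B1–B4, B3–B5, B2–B6, B3–B7, B3–B8

Each bag holds 4 vertices, so the decomposition has width 3, which upper-bounds the treewidth. For the lower bound, the 4 vertices {d, e, g, j} are pairwise adjacent, and any tree decomposition puts a clique entirely inside one bag — forcing width ≥ 3. Therefore the treewidth is 3.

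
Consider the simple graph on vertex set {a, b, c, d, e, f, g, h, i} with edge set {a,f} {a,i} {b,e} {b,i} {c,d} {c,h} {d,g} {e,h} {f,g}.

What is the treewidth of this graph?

A width-2 tree decomposition is:
Bags: B1 = {a, f, g}  B2 = {a, d, g}  B3 = {a, c, d}  B4 = {a, c, h}  B5 = {a, e, h}  B6 = {a, b, e}  B7 = {a, b, i}
Tree: B1–B2, B2–B3, B3–B4, B4–B5, B5–B6, B6–B7
Every bag has size at most 3, so the width is 3 − 1 = 2 and tw(G) ≤ 2. Since a–f–g–d–c–h–e–b–i–a is a cycle in G, G is not acyclic. Forests are exactly the graphs of treewidth ≤ 1, so tw(G) ≥ 2. Combining the bounds, tw(G) = 2.

2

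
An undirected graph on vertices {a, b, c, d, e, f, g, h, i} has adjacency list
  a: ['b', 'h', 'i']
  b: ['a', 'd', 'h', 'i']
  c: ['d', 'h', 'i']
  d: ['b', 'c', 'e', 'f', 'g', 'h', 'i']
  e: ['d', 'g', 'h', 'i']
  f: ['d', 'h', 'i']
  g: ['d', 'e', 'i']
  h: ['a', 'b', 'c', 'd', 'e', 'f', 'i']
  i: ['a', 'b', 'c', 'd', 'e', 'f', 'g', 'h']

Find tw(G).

3

A width-3 tree decomposition is:
Bags: B1 = {d, f, h, i}  B2 = {c, d, h, i}  B3 = {d, e, h, i}  B4 = {d, e, g, i}  B5 = {b, d, h, i}  B6 = {a, b, h, i}
Tree: B1–B2, B2–B3, B3–B4, B2–B5, B5–B6
The largest bag has 4 vertices, giving width 3; this decomposition certifies tw(G) ≤ 3. For the lower bound, the 4 vertices {d, e, g, i} are pairwise adjacent, and any tree decomposition puts a clique entirely inside one bag — forcing width ≥ 3. Combining the bounds, tw(G) = 3.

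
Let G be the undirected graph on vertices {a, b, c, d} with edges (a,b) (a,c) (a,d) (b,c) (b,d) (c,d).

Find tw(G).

3

A width-3 tree decomposition is:
Bags: B1 = {a, b, c, d}
Tree: (single bag)
A single bag containing all 4 vertices is trivially a valid decomposition of width 3. For the lower bound, the 4 vertices {a, b, c, d} are pairwise adjacent, and any tree decomposition puts a clique entirely inside one bag — forcing width ≥ 3. Combining the bounds, tw(G) = 3.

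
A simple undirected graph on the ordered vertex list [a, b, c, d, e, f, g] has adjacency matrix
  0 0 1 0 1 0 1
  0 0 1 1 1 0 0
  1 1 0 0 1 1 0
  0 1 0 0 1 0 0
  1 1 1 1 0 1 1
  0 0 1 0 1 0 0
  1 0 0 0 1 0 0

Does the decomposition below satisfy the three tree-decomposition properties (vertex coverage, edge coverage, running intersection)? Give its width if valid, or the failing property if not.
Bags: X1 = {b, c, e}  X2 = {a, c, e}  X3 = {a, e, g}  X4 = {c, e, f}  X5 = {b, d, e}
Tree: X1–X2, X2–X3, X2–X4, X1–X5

Yes; width 2.

Vertex coverage: the bags together contain {a, b, c, d, e, f, g}, the full vertex set. Edge coverage: each edge of G has both endpoints in at least one bag. Running intersection: for every vertex, the bags containing it form a connected subtree. All three properties hold, so this is a valid tree decomposition of width max|bag| − 1 = 2, and hence tw(G) ≤ 2.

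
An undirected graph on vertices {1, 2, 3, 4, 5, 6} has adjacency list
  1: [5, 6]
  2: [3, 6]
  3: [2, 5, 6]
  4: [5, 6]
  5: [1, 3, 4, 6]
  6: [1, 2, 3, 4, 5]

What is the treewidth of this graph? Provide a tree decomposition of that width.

Every bag has size at most 3, so the width is 3 − 1 = 2 and tw(G) ≤ 2. For the lower bound, the 3 vertices {2, 3, 6} are pairwise adjacent, and any tree decomposition puts a clique entirely inside one bag — forcing width ≥ 2. Combining the bounds, tw(G) = 2.

Treewidth 2.
One such decomposition:
Bags: B1 = {4, 5, 6}  B2 = {3, 5, 6}  B3 = {2, 3, 6}  B4 = {1, 5, 6}
Tree: B1–B2, B2–B3, B1–B4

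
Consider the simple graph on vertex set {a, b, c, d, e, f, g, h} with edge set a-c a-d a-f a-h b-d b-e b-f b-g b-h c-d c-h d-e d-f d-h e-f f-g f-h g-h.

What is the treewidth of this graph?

A width-3 tree decomposition is:
Bags: B1 = {b, d, f, h}  B2 = {a, d, f, h}  B3 = {b, f, g, h}  B4 = {a, c, d, h}  B5 = {b, d, e, f}
Tree: B1–B2, B1–B3, B2–B4, B1–B5
Every bag has size at most 4, so the width is 4 − 1 = 3 and tw(G) ≤ 3. On the other hand G contains the 4-clique {a, c, d, h}. A clique must lie in a single bag of any decomposition, so no decomposition can have width below 3. Therefore the treewidth is 3.

3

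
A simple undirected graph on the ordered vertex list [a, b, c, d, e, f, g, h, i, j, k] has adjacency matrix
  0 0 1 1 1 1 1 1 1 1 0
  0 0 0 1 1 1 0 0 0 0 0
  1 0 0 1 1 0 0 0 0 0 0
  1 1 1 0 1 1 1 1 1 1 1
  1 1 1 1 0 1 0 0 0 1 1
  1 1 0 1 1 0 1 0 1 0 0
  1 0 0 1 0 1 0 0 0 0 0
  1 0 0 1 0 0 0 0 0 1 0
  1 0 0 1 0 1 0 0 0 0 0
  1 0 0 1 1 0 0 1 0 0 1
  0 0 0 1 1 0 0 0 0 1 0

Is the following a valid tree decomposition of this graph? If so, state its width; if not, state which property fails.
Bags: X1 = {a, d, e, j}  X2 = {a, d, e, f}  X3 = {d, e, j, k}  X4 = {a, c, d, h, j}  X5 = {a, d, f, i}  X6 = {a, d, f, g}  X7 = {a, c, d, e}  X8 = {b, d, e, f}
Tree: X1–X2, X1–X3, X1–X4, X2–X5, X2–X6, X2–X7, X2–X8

No — bags containing vertex c are not connected in the tree.

A tree decomposition must satisfy three properties: every vertex lies in some bag; for every edge, both endpoints lie together in some bag; and for every vertex, the bags containing it form a connected subtree. Here bags containing vertex c are not connected in the tree, so the decomposition is invalid.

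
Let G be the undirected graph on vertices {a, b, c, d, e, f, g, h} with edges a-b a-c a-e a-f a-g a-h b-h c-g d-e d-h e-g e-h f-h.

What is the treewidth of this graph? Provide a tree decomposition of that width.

Treewidth 2.
One optimal decomposition is:
Bags: B1 = {d, e, h}  B2 = {a, e, h}  B3 = {a, f, h}  B4 = {a, e, g}  B5 = {a, c, g}  B6 = {a, b, h}
Tree: B1–B2, B2–B3, B2–B4, B4–B5, B2–B6

The largest bag has 3 vertices, giving width 2; this decomposition certifies tw(G) ≤ 2. Conversely, {d, e, h} is a clique of size 3, and the vertices of any clique must share a bag in every tree decomposition; so some bag has ≥ 3 vertices and tw(G) ≥ 2. The upper and lower bounds meet at 2, so that is the treewidth.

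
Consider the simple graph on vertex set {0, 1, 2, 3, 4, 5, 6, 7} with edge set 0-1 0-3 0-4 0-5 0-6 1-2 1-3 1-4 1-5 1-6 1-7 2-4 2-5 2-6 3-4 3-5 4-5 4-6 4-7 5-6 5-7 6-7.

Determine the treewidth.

A width-4 tree decomposition is:
Bags: B1 = {0, 1, 3, 4, 5}  B2 = {0, 1, 4, 5, 6}  B3 = {1, 2, 4, 5, 6}  B4 = {1, 4, 5, 6, 7}
Tree: B1–B2, B2–B3, B3–B4
The largest bag has 5 vertices, giving width 4; this decomposition certifies tw(G) ≤ 4. For the lower bound, the 5 vertices {0, 1, 3, 4, 5} are pairwise adjacent, and any tree decomposition puts a clique entirely inside one bag — forcing width ≥ 4. Combining the bounds, tw(G) = 4.

4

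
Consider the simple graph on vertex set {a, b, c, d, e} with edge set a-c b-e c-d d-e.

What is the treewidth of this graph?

1

A width-1 tree decomposition is:
Bags: B1 = {d, e}  B2 = {b, e}  B3 = {c, d}  B4 = {a, c}
Tree: B1–B2, B1–B3, B3–B4
Every bag has size at most 2, so the width is 2 − 1 = 1 and tw(G) ≤ 1. Since G has at least one edge (e.g. d–e), it is not an edgeless graph, so tw(G) ≥ 1. Combining the bounds, tw(G) = 1.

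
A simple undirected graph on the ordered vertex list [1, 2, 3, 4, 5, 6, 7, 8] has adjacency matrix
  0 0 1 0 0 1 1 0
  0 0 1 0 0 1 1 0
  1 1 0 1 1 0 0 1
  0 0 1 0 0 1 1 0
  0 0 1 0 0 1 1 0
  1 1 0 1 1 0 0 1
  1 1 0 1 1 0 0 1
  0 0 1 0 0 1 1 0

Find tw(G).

A width-3 tree decomposition is:
Bags: B1 = {3, 5, 6, 7}  B2 = {3, 4, 6, 7}  B3 = {2, 3, 6, 7}  B4 = {1, 3, 6, 7}  B5 = {3, 6, 7, 8}
Tree: B1–B2, B2–B3, B3–B4, B4–B5
Each bag holds 4 vertices, so the decomposition has width 3, which upper-bounds the treewidth. For the lower bound: the 4 vertex sets {5,6}, {4,7}, {3}, {2} are disjoint, each induces a connected subgraph, and every pair is joined by at least one edge of G. Contracting each set to a single vertex therefore yields K_{4} as a minor, and since treewidth is minor-monotone, tw(G) ≥ tw(K_{4}) = 3. Hence tw(G) = 3 exactly.

3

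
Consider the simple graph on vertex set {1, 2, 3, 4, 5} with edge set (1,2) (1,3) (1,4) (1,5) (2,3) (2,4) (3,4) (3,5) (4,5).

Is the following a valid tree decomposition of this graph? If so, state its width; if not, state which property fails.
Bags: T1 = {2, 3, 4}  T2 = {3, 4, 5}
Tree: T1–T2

A tree decomposition must satisfy three properties: every vertex lies in some bag; for every edge, both endpoints lie together in some bag; and for every vertex, the bags containing it form a connected subtree. Here vertex 1 appears in no bag, so the decomposition is invalid.

No — vertex 1 appears in no bag.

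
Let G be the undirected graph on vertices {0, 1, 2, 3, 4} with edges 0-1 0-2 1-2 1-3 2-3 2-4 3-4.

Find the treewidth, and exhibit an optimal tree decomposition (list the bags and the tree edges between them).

Each bag holds 3 vertices, so the decomposition has width 2, which upper-bounds the treewidth. Conversely, {0, 1, 2} is a clique of size 3, and the vertices of any clique must share a bag in every tree decomposition; so some bag has ≥ 3 vertices and tw(G) ≥ 2. The upper and lower bounds meet at 2, so that is the treewidth.

Treewidth 2.
One optimal decomposition is:
Bags: B1 = {1, 2, 3}  B2 = {0, 1, 2}  B3 = {2, 3, 4}
Tree: B1–B2, B1–B3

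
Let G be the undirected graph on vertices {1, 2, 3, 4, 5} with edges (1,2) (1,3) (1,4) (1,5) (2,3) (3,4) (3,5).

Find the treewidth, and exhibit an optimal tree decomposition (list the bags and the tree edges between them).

Treewidth 2.
One such decomposition:
Bags: B1 = {1, 3, 5}  B2 = {1, 3, 4}  B3 = {1, 2, 3}
Tree: B1–B2, B1–B3

Each bag holds 3 vertices, so the decomposition has width 2, which upper-bounds the treewidth. Conversely, {1, 2, 3} is a clique of size 3, and the vertices of any clique must share a bag in every tree decomposition; so some bag has ≥ 3 vertices and tw(G) ≥ 2. Therefore the treewidth is 2.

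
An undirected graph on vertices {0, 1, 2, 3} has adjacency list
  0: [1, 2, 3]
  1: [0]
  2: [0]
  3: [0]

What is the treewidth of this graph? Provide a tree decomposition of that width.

Treewidth 1.
One such decomposition:
Bags: B1 = {0, 3}  B2 = {0, 2}  B3 = {0, 1}
Tree: B1–B2, B2–B3

Each bag holds 2 vertices, so the decomposition has width 1, which upper-bounds the treewidth. Any graph with an edge has treewidth ≥ 1, and G has the edge 0–3. The upper and lower bounds meet at 1, so that is the treewidth.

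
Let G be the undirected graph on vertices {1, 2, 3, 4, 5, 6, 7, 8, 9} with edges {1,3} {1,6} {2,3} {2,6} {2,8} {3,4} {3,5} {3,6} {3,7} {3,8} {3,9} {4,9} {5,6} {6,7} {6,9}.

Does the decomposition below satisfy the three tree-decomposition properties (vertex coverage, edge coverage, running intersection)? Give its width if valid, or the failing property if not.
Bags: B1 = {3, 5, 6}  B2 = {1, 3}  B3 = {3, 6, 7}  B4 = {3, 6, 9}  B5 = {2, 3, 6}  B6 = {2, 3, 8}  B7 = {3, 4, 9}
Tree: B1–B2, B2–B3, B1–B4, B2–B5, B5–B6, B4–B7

No — edge (6,1) lies in no bag.

A tree decomposition must satisfy three properties: every vertex lies in some bag; for every edge, both endpoints lie together in some bag; and for every vertex, the bags containing it form a connected subtree. Here edge (6,1) lies in no bag, so the decomposition is invalid.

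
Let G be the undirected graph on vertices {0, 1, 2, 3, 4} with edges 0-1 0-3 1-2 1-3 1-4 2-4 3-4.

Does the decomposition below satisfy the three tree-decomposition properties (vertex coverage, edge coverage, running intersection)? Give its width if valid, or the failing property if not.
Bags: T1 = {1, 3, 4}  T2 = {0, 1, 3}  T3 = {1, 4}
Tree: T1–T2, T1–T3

No — vertex 2 appears in no bag.

A tree decomposition must satisfy three properties: every vertex lies in some bag; for every edge, both endpoints lie together in some bag; and for every vertex, the bags containing it form a connected subtree. Here vertex 2 appears in no bag, so the decomposition is invalid.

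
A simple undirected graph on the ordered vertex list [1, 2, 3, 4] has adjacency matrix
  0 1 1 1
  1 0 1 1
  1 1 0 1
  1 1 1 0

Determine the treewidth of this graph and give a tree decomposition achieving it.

With just one bag of size 4, the width is 4 − 1 = 3, so tw(G) ≤ 3. On the other hand G contains the 4-clique {1, 2, 3, 4}. A clique must lie in a single bag of any decomposition, so no decomposition can have width below 3. Hence tw(G) = 3 exactly.

Treewidth 3.
One optimal decomposition is:
Bags: B1 = {1, 2, 3, 4}
Tree: (single bag)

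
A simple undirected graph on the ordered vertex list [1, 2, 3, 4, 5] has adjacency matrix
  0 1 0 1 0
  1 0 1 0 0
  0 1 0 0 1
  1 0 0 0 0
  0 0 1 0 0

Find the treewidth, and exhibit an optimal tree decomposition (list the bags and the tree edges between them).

Treewidth 1.
One such decomposition:
Bags: B1 = {3, 5}  B2 = {2, 3}  B3 = {1, 2}  B4 = {1, 4}
Tree: B1–B2, B2–B3, B3–B4

Each bag holds 2 vertices, so the decomposition has width 1, which upper-bounds the treewidth. G has an edge, so its treewidth is at least 1. The upper and lower bounds meet at 1, so that is the treewidth.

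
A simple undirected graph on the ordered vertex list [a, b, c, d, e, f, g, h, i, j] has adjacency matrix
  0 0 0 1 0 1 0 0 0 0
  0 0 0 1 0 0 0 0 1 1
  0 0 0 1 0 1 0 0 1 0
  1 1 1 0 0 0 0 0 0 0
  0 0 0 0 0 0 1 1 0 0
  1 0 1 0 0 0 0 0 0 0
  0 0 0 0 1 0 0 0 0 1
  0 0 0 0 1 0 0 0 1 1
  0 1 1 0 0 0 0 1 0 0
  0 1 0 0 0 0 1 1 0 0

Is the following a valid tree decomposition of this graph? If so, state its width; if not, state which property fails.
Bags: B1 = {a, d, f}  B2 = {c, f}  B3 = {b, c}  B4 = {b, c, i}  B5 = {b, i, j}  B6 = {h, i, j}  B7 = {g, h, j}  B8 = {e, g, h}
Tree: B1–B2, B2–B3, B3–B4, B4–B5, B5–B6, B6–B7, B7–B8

No — edge (d,c) lies in no bag.

A tree decomposition must satisfy three properties: every vertex lies in some bag; for every edge, both endpoints lie together in some bag; and for every vertex, the bags containing it form a connected subtree. Here edge (d,c) lies in no bag, so the decomposition is invalid.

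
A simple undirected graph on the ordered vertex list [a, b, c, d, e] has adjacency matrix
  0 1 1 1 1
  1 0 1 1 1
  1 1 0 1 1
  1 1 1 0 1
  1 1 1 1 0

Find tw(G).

4

A width-4 tree decomposition is:
Bags: B1 = {a, b, c, d, e}
Tree: (single bag)
A single bag containing all 5 vertices is trivially a valid decomposition of width 4. For the lower bound, the 5 vertices {a, b, c, d, e} are pairwise adjacent, and any tree decomposition puts a clique entirely inside one bag — forcing width ≥ 4. The upper and lower bounds meet at 4, so that is the treewidth.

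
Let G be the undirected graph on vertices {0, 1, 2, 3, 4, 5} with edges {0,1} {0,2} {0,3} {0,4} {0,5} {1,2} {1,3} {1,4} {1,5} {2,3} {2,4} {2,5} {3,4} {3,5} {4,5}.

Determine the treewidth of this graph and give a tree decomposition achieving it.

A single bag containing all 6 vertices is trivially a valid decomposition of width 5. Conversely, {0, 1, 2, 3, 4, 5} is a clique of size 6, and the vertices of any clique must share a bag in every tree decomposition; so some bag has ≥ 6 vertices and tw(G) ≥ 5. The upper and lower bounds meet at 5, so that is the treewidth.

Treewidth 5.
One optimal decomposition is:
Bags: B1 = {0, 1, 2, 3, 4, 5}
Tree: (single bag)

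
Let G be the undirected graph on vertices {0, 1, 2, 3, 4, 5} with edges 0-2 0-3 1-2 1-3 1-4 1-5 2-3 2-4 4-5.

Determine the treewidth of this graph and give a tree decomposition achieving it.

The largest bag has 3 vertices, giving width 2; this decomposition certifies tw(G) ≤ 2. Conversely, {0, 2, 3} is a clique of size 3, and the vertices of any clique must share a bag in every tree decomposition; so some bag has ≥ 3 vertices and tw(G) ≥ 2. The upper and lower bounds meet at 2, so that is the treewidth.

Treewidth 2.
One such decomposition:
Bags: B1 = {1, 4, 5}  B2 = {1, 2, 4}  B3 = {1, 2, 3}  B4 = {0, 2, 3}
Tree: B1–B2, B2–B3, B3–B4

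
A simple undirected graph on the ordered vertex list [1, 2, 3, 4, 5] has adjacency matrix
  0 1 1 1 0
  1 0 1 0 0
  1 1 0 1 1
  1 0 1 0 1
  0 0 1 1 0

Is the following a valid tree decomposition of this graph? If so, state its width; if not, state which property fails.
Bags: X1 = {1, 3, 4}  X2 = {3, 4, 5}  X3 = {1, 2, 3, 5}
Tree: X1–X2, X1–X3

A tree decomposition must satisfy three properties: every vertex lies in some bag; for every edge, both endpoints lie together in some bag; and for every vertex, the bags containing it form a connected subtree. Here bags containing vertex 5 are not connected in the tree, so the decomposition is invalid.

No — bags containing vertex 5 are not connected in the tree.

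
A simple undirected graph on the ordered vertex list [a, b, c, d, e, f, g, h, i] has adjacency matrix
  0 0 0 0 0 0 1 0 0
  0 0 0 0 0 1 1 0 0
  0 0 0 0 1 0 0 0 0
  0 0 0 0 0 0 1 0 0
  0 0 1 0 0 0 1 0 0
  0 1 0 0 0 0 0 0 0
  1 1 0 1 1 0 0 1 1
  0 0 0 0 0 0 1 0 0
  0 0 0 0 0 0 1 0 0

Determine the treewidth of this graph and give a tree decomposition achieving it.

The largest bag has 2 vertices, giving width 1; this decomposition certifies tw(G) ≤ 1. G has an edge, so its treewidth is at least 1. Hence tw(G) = 1 exactly.

Treewidth 1.
Bags: B1 = {g, i}  B2 = {a, g}  B3 = {b, g}  B4 = {d, g}  B5 = {b, f}  B6 = {g, h}  B7 = {e, g}  B8 = {c, e}
Tree: B1–B2, B1–B3, B2–B4, B3–B5, B4–B6, B2–B7, B7–B8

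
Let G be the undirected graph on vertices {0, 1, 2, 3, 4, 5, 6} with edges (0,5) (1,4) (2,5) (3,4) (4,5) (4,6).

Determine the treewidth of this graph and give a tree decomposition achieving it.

Each bag holds 2 vertices, so the decomposition has width 1, which upper-bounds the treewidth. G has an edge, so its treewidth is at least 1. The upper and lower bounds meet at 1, so that is the treewidth.

Treewidth 1.
One such decomposition:
Bags: B1 = {1, 4}  B2 = {4, 5}  B3 = {0, 5}  B4 = {4, 6}  B5 = {2, 5}  B6 = {3, 4}
Tree: B1–B2, B2–B3, B2–B4, B3–B5, B4–B6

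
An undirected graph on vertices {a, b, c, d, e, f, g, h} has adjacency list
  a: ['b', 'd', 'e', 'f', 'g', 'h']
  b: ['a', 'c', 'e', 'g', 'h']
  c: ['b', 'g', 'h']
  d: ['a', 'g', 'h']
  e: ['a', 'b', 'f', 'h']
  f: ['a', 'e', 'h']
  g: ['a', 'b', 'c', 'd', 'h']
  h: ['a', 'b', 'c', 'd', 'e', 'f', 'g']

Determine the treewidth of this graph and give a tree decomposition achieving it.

The largest bag has 4 vertices, giving width 3; this decomposition certifies tw(G) ≤ 3. Conversely, {b, c, g, h} is a clique of size 4, and the vertices of any clique must share a bag in every tree decomposition; so some bag has ≥ 4 vertices and tw(G) ≥ 3. Combining the bounds, tw(G) = 3.

Treewidth 3.
Bags: B1 = {a, e, f, h}  B2 = {a, b, e, h}  B3 = {a, b, g, h}  B4 = {a, d, g, h}  B5 = {b, c, g, h}
Tree: B1–B2, B2–B3, B3–B4, B3–B5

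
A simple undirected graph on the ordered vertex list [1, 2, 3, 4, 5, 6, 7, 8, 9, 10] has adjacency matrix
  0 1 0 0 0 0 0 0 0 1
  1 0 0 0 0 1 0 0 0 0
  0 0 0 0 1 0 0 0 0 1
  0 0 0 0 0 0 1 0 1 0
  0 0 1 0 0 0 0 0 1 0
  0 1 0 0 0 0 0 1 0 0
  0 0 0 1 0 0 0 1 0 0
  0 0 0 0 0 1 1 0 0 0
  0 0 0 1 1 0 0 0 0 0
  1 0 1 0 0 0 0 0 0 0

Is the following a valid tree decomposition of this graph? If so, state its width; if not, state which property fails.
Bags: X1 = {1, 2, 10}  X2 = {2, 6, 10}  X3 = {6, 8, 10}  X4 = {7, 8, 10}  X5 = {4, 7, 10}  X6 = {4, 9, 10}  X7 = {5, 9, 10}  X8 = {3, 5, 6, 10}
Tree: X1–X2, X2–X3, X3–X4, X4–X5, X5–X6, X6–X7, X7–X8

No — bags containing vertex 6 are not connected in the tree.

A tree decomposition must satisfy three properties: every vertex lies in some bag; for every edge, both endpoints lie together in some bag; and for every vertex, the bags containing it form a connected subtree. Here bags containing vertex 6 are not connected in the tree, so the decomposition is invalid.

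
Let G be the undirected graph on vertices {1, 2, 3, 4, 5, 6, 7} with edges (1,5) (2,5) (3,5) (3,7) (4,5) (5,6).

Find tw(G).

1

A width-1 tree decomposition is:
Bags: B1 = {1, 5}  B2 = {3, 5}  B3 = {2, 5}  B4 = {5, 6}  B5 = {3, 7}  B6 = {4, 5}
Tree: B1–B2, B1–B3, B3–B4, B2–B5, B1–B6
Each bag holds 2 vertices, so the decomposition has width 1, which upper-bounds the treewidth. G has an edge, so its treewidth is at least 1. Combining the bounds, tw(G) = 1.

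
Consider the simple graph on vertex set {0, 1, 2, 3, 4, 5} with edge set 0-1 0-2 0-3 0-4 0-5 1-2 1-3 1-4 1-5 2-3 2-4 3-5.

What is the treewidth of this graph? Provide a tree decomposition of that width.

The largest bag has 4 vertices, giving width 3; this decomposition certifies tw(G) ≤ 3. On the other hand G contains the 4-clique {0, 1, 2, 3}. A clique must lie in a single bag of any decomposition, so no decomposition can have width below 3. Combining the bounds, tw(G) = 3.

Treewidth 3.
One optimal decomposition is:
Bags: B1 = {0, 1, 2, 3}  B2 = {0, 1, 2, 4}  B3 = {0, 1, 3, 5}
Tree: B1–B2, B1–B3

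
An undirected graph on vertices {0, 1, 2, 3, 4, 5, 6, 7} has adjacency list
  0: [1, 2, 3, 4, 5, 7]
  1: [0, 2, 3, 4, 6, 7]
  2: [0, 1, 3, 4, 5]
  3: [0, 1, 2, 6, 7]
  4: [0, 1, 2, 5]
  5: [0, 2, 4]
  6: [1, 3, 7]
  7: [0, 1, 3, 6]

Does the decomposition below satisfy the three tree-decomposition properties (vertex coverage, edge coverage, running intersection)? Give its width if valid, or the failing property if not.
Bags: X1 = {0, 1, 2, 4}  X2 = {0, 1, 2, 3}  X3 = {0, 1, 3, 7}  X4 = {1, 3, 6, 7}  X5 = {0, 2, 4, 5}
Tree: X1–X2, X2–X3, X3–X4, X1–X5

Yes; width 3.

Checking the three conditions: (i) the bags cover all of {0, 1, 2, 3, 4, 5, 6, 7}; (ii) for each edge, some bag contains both endpoints; (iii) the bags containing any fixed vertex form a subtree. All hold, so the decomposition is valid with width 4 − 1 = 3.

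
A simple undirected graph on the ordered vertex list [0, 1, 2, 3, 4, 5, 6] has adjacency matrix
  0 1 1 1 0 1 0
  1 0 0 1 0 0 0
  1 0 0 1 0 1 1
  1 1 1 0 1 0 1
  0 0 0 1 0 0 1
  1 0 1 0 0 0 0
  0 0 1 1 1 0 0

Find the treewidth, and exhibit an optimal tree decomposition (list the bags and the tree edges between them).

Treewidth 2.
Bags: B1 = {3, 4, 6}  B2 = {2, 3, 6}  B3 = {0, 2, 3}  B4 = {0, 1, 3}  B5 = {0, 2, 5}
Tree: B1–B2, B2–B3, B3–B4, B3–B5

Every bag has size at most 3, so the width is 3 − 1 = 2 and tw(G) ≤ 2. For the lower bound, the 3 vertices {0, 1, 3} are pairwise adjacent, and any tree decomposition puts a clique entirely inside one bag — forcing width ≥ 2. Hence tw(G) = 2 exactly.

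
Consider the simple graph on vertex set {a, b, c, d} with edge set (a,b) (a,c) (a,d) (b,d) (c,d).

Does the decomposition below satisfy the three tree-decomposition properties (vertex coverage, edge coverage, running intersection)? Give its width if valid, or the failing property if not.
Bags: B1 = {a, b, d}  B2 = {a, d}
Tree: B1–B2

No — vertex c appears in no bag.

A tree decomposition must satisfy three properties: every vertex lies in some bag; for every edge, both endpoints lie together in some bag; and for every vertex, the bags containing it form a connected subtree. Here vertex c appears in no bag, so the decomposition is invalid.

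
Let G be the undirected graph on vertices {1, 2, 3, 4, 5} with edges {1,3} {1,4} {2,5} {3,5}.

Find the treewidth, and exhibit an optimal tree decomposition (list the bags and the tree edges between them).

Treewidth 1.
One optimal decomposition is:
Bags: B1 = {1, 4}  B2 = {1, 3}  B3 = {3, 5}  B4 = {2, 5}
Tree: B1–B2, B2–B3, B3–B4

The largest bag has 2 vertices, giving width 1; this decomposition certifies tw(G) ≤ 1. Any graph with an edge has treewidth ≥ 1, and G has the edge 4–1. Combining the bounds, tw(G) = 1.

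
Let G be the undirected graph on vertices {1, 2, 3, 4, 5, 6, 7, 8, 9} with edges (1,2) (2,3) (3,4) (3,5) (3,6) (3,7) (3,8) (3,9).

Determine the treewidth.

1

A width-1 tree decomposition is:
Bags: B1 = {3, 6}  B2 = {2, 3}  B3 = {3, 5}  B4 = {3, 4}  B5 = {1, 2}  B6 = {3, 7}  B7 = {3, 9}  B8 = {3, 8}
Tree: B1–B2, B2–B3, B3–B4, B2–B5, B4–B6, B4–B7, B6–B8
Every bag has size at most 2, so the width is 2 − 1 = 1 and tw(G) ≤ 1. Any graph with an edge has treewidth ≥ 1, and G has the edge 6–3. Combining the bounds, tw(G) = 1.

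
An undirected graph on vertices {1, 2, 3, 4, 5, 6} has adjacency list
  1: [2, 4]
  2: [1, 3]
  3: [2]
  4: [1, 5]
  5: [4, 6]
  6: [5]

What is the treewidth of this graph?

A width-1 tree decomposition is:
Bags: B1 = {2, 3}  B2 = {1, 2}  B3 = {1, 4}  B4 = {4, 5}  B5 = {5, 6}
Tree: B1–B2, B2–B3, B3–B4, B4–B5
The largest bag has 2 vertices, giving width 1; this decomposition certifies tw(G) ≤ 1. G has an edge, so its treewidth is at least 1. Combining the bounds, tw(G) = 1.

1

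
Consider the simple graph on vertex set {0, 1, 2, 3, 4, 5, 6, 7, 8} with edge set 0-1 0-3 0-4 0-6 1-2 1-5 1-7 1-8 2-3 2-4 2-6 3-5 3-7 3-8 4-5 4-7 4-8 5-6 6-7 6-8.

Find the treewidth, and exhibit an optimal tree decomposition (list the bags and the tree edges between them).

Every bag has size at most 5, so the width is 5 − 1 = 4 and tw(G) ≤ 4. For the lower bound: the 5 vertex sets {0,3}, {5,6}, {4,8}, {1}, {2} are disjoint, each induces a connected subgraph, and every pair is joined by at least one edge of G. Contracting each set to a single vertex therefore yields K_{5} as a minor, and since treewidth is minor-monotone, tw(G) ≥ tw(K_{5}) = 4. The upper and lower bounds meet at 4, so that is the treewidth.

Treewidth 4.
One optimal decomposition is:
Bags: B1 = {0, 1, 3, 4, 6}  B2 = {1, 3, 4, 5, 6}  B3 = {1, 3, 4, 6, 8}  B4 = {1, 2, 3, 4, 6}  B5 = {1, 3, 4, 6, 7}
Tree: B1–B2, B2–B3, B3–B4, B4–B5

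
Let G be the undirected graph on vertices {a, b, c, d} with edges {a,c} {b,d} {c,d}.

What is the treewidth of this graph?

A width-1 tree decomposition is:
Bags: B1 = {b, d}  B2 = {c, d}  B3 = {a, c}
Tree: B1–B2, B2–B3
The largest bag has 2 vertices, giving width 1; this decomposition certifies tw(G) ≤ 1. Any graph with an edge has treewidth ≥ 1, and G has the edge d–b. The upper and lower bounds meet at 1, so that is the treewidth.

1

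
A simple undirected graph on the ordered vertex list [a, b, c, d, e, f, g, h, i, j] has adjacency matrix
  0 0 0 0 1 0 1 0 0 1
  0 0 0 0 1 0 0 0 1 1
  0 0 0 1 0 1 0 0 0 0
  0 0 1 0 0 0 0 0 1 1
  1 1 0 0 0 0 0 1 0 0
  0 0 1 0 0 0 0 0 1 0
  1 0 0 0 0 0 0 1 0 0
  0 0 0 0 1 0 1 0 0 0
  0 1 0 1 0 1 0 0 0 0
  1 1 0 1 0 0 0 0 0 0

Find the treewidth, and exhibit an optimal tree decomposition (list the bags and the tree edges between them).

Treewidth 2.
Bags: B1 = {c, d, f}  B2 = {d, f, i}  B3 = {d, i, j}  B4 = {b, i, j}  B5 = {a, b, j}  B6 = {a, b, e}  B7 = {a, e, g}  B8 = {e, g, h}
Tree: B1–B2, B2–B3, B3–B4, B4–B5, B5–B6, B6–B7, B7–B8

The largest bag has 3 vertices, giving width 2; this decomposition certifies tw(G) ≤ 2. The edges c–f–i–d–c form a cycle, so G is not a tree and its treewidth is at least 2. Hence tw(G) = 2 exactly.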